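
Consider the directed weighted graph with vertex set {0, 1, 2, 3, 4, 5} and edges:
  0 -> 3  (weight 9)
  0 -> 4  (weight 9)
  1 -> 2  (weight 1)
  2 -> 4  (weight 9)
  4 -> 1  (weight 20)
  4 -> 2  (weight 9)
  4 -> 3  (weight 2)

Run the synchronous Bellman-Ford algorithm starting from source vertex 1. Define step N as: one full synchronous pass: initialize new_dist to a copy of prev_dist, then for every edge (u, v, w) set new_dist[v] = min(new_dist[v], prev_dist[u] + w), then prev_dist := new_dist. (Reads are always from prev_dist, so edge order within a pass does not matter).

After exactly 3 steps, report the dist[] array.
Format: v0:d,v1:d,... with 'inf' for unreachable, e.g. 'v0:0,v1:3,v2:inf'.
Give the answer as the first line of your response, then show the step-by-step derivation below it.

v0:inf,v1:0,v2:1,v3:12,v4:10,v5:inf

step 1: dist = v0:inf,v1:0,v2:1,v3:inf,v4:inf,v5:inf
step 2: dist = v0:inf,v1:0,v2:1,v3:inf,v4:10,v5:inf
step 3: dist = v0:inf,v1:0,v2:1,v3:12,v4:10,v5:inf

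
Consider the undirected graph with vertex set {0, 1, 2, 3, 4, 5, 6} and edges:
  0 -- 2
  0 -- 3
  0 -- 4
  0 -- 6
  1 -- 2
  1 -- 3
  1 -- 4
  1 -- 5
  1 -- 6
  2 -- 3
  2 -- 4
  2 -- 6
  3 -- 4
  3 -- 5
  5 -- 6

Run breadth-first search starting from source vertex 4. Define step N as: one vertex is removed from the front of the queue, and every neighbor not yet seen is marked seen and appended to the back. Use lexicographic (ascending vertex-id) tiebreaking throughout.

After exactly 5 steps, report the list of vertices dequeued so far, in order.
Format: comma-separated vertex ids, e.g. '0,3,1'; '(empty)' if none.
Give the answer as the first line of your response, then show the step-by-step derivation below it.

4,0,1,2,3

step 1: dequeue 4; queue=[0,1,2,3]; order=4
step 2: dequeue 0; queue=[1,2,3,6]; order=4,0
step 3: dequeue 1; queue=[2,3,6,5]; order=4,0,1
step 4: dequeue 2; queue=[3,6,5]; order=4,0,1,2
step 5: dequeue 3; queue=[6,5]; order=4,0,1,2,3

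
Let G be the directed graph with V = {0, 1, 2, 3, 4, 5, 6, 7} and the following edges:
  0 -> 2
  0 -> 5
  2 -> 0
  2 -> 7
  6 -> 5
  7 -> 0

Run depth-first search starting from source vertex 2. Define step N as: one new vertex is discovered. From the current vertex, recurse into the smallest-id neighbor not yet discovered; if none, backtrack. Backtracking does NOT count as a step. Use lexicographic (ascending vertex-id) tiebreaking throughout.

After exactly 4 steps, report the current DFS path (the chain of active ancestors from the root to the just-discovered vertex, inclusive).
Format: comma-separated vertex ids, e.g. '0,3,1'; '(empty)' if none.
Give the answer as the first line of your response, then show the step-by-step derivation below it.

2,7

step 1: discover 2; path=2; order=2
step 2: discover 0; path=2>0; order=2,0
step 3: discover 5; path=2>0>5; order=2,0,5
step 4: discover 7; path=2>7; order=2,0,5,7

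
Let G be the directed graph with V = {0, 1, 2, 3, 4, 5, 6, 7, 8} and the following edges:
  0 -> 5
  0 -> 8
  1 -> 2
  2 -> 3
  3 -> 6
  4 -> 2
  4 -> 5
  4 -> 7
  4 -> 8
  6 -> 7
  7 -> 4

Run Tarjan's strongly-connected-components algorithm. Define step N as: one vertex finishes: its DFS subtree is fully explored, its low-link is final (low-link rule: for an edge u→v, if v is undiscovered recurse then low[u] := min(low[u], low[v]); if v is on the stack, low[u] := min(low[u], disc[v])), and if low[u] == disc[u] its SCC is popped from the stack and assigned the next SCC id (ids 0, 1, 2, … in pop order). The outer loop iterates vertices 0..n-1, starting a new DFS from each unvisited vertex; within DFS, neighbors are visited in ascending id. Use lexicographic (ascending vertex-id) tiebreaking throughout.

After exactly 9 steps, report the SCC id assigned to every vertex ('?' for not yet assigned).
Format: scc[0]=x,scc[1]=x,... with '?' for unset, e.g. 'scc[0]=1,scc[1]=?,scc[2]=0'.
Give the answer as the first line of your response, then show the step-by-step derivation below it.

scc[0]=2,scc[1]=4,scc[2]=3,scc[3]=3,scc[4]=3,scc[5]=0,scc[6]=3,scc[7]=3,scc[8]=1

step 1: low=(low[0]=0,low[1]=?,low[2]=?,low[3]=?,low[4]=?,low[5]=1,low[6]=?,low[7]=?,low[8]=?); scc=(scc[0]=?,scc[1]=?,scc[2]=?,scc[3]=?,scc[4]=?,scc[5]=0,scc[6]=?,scc[7]=?,scc[8]=?)
step 2: low=(low[0]=0,low[1]=?,low[2]=?,low[3]=?,low[4]=?,low[5]=1,low[6]=?,low[7]=?,low[8]=2); scc=(scc[0]=?,scc[1]=?,scc[2]=?,scc[3]=?,scc[4]=?,scc[5]=0,scc[6]=?,scc[7]=?,scc[8]=1)
step 3: low=(low[0]=0,low[1]=?,low[2]=?,low[3]=?,low[4]=?,low[5]=1,low[6]=?,low[7]=?,low[8]=2); scc=(scc[0]=2,scc[1]=?,scc[2]=?,scc[3]=?,scc[4]=?,scc[5]=0,scc[6]=?,scc[7]=?,scc[8]=1)
step 4: low=(low[0]=0,low[1]=3,low[2]=4,low[3]=5,low[4]=4,low[5]=1,low[6]=6,low[7]=7,low[8]=2); scc=(scc[0]=2,scc[1]=?,scc[2]=?,scc[3]=?,scc[4]=?,scc[5]=0,scc[6]=?,scc[7]=?,scc[8]=1)
step 5: low=(low[0]=0,low[1]=3,low[2]=4,low[3]=5,low[4]=4,low[5]=1,low[6]=6,low[7]=4,low[8]=2); scc=(scc[0]=2,scc[1]=?,scc[2]=?,scc[3]=?,scc[4]=?,scc[5]=0,scc[6]=?,scc[7]=?,scc[8]=1)
step 6: low=(low[0]=0,low[1]=3,low[2]=4,low[3]=5,low[4]=4,low[5]=1,low[6]=4,low[7]=4,low[8]=2); scc=(scc[0]=2,scc[1]=?,scc[2]=?,scc[3]=?,scc[4]=?,scc[5]=0,scc[6]=?,scc[7]=?,scc[8]=1)
step 7: low=(low[0]=0,low[1]=3,low[2]=4,low[3]=4,low[4]=4,low[5]=1,low[6]=4,low[7]=4,low[8]=2); scc=(scc[0]=2,scc[1]=?,scc[2]=?,scc[3]=?,scc[4]=?,scc[5]=0,scc[6]=?,scc[7]=?,scc[8]=1)
step 8: low=(low[0]=0,low[1]=3,low[2]=4,low[3]=4,low[4]=4,low[5]=1,low[6]=4,low[7]=4,low[8]=2); scc=(scc[0]=2,scc[1]=?,scc[2]=3,scc[3]=3,scc[4]=3,scc[5]=0,scc[6]=3,scc[7]=3,scc[8]=1)
step 9: low=(low[0]=0,low[1]=3,low[2]=4,low[3]=4,low[4]=4,low[5]=1,low[6]=4,low[7]=4,low[8]=2); scc=(scc[0]=2,scc[1]=4,scc[2]=3,scc[3]=3,scc[4]=3,scc[5]=0,scc[6]=3,scc[7]=3,scc[8]=1)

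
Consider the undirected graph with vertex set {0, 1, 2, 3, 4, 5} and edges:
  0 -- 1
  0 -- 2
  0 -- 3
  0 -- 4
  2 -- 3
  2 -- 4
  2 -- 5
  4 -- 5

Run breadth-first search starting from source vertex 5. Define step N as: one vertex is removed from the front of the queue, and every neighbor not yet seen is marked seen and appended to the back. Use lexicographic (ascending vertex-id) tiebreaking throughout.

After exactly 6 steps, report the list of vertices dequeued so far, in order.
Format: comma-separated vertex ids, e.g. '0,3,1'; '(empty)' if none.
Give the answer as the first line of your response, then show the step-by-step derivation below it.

5,2,4,0,3,1

step 1: dequeue 5; queue=[2,4]; order=5
step 2: dequeue 2; queue=[4,0,3]; order=5,2
step 3: dequeue 4; queue=[0,3]; order=5,2,4
step 4: dequeue 0; queue=[3,1]; order=5,2,4,0
step 5: dequeue 3; queue=[1]; order=5,2,4,0,3
step 6: dequeue 1; queue=[(empty)]; order=5,2,4,0,3,1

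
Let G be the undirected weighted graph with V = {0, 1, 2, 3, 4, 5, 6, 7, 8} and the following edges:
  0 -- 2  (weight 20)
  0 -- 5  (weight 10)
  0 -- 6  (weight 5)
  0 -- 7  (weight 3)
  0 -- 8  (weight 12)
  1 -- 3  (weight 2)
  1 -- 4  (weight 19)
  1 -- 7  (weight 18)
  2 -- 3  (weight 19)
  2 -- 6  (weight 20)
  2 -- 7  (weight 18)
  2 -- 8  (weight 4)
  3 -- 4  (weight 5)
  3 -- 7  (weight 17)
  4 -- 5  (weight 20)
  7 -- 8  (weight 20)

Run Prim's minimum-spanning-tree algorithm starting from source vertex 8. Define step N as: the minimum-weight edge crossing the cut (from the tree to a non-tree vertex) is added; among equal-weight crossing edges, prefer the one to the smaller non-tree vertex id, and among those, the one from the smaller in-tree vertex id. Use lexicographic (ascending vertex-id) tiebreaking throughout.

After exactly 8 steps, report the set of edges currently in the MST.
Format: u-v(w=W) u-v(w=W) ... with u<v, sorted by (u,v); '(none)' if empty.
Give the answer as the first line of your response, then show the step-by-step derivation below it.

0-5(w=10) 0-6(w=5) 0-7(w=3) 0-8(w=12) 1-3(w=2) 2-8(w=4) 3-4(w=5) 3-7(w=17)

step 1: add edge 2-8 (w=4); MST = {2-8(w=4)}
step 2: add edge 0-8 (w=12); MST = {0-8(w=12) 2-8(w=4)}
step 3: add edge 0-7 (w=3); MST = {0-7(w=3) 0-8(w=12) 2-8(w=4)}
step 4: add edge 0-6 (w=5); MST = {0-6(w=5) 0-7(w=3) 0-8(w=12) 2-8(w=4)}
step 5: add edge 0-5 (w=10); MST = {0-5(w=10) 0-6(w=5) 0-7(w=3) 0-8(w=12) 2-8(w=4)}
step 6: add edge 3-7 (w=17); MST = {0-5(w=10) 0-6(w=5) 0-7(w=3) 0-8(w=12) 2-8(w=4) 3-7(w=17)}
step 7: add edge 1-3 (w=2); MST = {0-5(w=10) 0-6(w=5) 0-7(w=3) 0-8(w=12) 1-3(w=2) 2-8(w=4) 3-7(w=17)}
step 8: add edge 3-4 (w=5); MST = {0-5(w=10) 0-6(w=5) 0-7(w=3) 0-8(w=12) 1-3(w=2) 2-8(w=4) 3-4(w=5) 3-7(w=17)}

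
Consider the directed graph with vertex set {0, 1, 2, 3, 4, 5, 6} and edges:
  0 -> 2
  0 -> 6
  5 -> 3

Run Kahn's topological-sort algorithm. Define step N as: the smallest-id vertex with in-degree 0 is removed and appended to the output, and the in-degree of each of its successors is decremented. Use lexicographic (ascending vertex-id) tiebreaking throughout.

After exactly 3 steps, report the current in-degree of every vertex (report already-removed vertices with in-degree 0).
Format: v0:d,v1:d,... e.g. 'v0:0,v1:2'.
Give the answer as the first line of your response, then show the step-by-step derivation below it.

v0:0,v1:0,v2:0,v3:1,v4:0,v5:0,v6:0

step 1: output 0; order=[0]; indeg=(0,0,0,1,0,0,0)
step 2: output 1; order=[0,1]; indeg=(0,0,0,1,0,0,0)
step 3: output 2; order=[0,1,2]; indeg=(0,0,0,1,0,0,0)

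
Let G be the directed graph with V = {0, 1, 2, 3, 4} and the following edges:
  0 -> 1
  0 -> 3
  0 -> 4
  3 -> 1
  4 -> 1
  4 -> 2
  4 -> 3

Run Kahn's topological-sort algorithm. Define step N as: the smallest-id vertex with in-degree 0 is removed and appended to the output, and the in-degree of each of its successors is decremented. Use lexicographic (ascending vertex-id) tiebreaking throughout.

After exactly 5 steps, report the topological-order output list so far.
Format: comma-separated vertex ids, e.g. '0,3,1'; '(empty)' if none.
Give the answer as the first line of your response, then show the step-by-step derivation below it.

0,4,2,3,1

step 1: output 0; order=[0]; indeg=(0,2,1,1,0)
step 2: output 4; order=[0,4]; indeg=(0,1,0,0,0)
step 3: output 2; order=[0,4,2]; indeg=(0,1,0,0,0)
step 4: output 3; order=[0,4,2,3]; indeg=(0,0,0,0,0)
step 5: output 1; order=[0,4,2,3,1]; indeg=(0,0,0,0,0)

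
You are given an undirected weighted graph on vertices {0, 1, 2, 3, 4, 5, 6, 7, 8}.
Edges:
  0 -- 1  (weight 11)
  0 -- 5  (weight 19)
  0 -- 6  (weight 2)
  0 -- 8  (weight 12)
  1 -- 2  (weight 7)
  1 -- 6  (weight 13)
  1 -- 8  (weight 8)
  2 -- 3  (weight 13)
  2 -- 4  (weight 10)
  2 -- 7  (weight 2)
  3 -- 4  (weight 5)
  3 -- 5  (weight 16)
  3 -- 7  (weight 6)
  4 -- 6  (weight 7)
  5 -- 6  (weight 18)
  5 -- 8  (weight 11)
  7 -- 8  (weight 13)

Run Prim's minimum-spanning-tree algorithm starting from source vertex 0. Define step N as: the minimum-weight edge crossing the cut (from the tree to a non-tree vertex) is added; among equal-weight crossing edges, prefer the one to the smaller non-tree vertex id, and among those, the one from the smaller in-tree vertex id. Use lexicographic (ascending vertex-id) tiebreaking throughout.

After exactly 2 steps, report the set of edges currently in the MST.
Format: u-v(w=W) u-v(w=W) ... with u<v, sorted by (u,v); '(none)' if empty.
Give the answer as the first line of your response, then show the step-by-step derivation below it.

0-6(w=2) 4-6(w=7)

step 1: add edge 0-6 (w=2); MST = {0-6(w=2)}
step 2: add edge 4-6 (w=7); MST = {0-6(w=2) 4-6(w=7)}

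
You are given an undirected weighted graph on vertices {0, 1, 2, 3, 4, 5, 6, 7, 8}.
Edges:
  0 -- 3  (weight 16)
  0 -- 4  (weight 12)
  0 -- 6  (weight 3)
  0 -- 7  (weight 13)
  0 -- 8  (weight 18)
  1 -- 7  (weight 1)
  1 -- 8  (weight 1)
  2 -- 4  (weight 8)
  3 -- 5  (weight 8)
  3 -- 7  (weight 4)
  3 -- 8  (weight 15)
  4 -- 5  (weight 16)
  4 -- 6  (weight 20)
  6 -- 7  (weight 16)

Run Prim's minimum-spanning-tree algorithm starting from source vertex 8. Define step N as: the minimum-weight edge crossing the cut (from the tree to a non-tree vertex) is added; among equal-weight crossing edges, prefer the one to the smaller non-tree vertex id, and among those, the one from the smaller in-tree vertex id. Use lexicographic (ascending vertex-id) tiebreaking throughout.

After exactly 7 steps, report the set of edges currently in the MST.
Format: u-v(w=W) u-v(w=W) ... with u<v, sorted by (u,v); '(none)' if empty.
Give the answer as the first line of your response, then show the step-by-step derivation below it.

0-4(w=12) 0-6(w=3) 0-7(w=13) 1-7(w=1) 1-8(w=1) 3-5(w=8) 3-7(w=4)

step 1: add edge 1-8 (w=1); MST = {1-8(w=1)}
step 2: add edge 1-7 (w=1); MST = {1-7(w=1) 1-8(w=1)}
step 3: add edge 3-7 (w=4); MST = {1-7(w=1) 1-8(w=1) 3-7(w=4)}
step 4: add edge 3-5 (w=8); MST = {1-7(w=1) 1-8(w=1) 3-5(w=8) 3-7(w=4)}
step 5: add edge 0-7 (w=13); MST = {0-7(w=13) 1-7(w=1) 1-8(w=1) 3-5(w=8) 3-7(w=4)}
step 6: add edge 0-6 (w=3); MST = {0-6(w=3) 0-7(w=13) 1-7(w=1) 1-8(w=1) 3-5(w=8) 3-7(w=4)}
step 7: add edge 0-4 (w=12); MST = {0-4(w=12) 0-6(w=3) 0-7(w=13) 1-7(w=1) 1-8(w=1) 3-5(w=8) 3-7(w=4)}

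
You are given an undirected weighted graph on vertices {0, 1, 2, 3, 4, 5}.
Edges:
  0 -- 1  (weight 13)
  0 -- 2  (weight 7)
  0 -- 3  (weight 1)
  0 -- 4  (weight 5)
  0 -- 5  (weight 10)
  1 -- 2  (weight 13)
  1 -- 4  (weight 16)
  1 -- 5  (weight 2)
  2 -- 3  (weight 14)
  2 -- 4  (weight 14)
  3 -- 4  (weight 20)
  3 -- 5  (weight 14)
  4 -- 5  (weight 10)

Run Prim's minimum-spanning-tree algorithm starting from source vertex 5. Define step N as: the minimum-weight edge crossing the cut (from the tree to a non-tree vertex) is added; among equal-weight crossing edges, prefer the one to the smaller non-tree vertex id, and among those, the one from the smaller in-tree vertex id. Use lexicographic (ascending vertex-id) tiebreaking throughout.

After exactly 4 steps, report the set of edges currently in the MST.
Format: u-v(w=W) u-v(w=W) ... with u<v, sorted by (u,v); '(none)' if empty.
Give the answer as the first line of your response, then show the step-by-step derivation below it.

0-3(w=1) 0-4(w=5) 0-5(w=10) 1-5(w=2)

step 1: add edge 1-5 (w=2); MST = {1-5(w=2)}
step 2: add edge 0-5 (w=10); MST = {0-5(w=10) 1-5(w=2)}
step 3: add edge 0-3 (w=1); MST = {0-3(w=1) 0-5(w=10) 1-5(w=2)}
step 4: add edge 0-4 (w=5); MST = {0-3(w=1) 0-4(w=5) 0-5(w=10) 1-5(w=2)}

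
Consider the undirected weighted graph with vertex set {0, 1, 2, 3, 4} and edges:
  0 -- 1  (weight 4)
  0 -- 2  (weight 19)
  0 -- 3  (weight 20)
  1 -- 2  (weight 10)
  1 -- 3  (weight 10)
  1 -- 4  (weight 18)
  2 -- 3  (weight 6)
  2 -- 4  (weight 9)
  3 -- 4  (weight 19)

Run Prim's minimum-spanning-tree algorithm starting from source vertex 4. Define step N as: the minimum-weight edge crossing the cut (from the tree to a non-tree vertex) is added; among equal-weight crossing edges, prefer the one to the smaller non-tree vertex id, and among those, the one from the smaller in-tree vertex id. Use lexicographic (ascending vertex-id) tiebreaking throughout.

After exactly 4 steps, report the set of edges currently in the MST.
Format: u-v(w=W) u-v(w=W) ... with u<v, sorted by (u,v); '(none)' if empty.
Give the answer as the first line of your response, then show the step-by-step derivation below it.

0-1(w=4) 1-2(w=10) 2-3(w=6) 2-4(w=9)

step 1: add edge 2-4 (w=9); MST = {2-4(w=9)}
step 2: add edge 2-3 (w=6); MST = {2-3(w=6) 2-4(w=9)}
step 3: add edge 1-2 (w=10); MST = {1-2(w=10) 2-3(w=6) 2-4(w=9)}
step 4: add edge 0-1 (w=4); MST = {0-1(w=4) 1-2(w=10) 2-3(w=6) 2-4(w=9)}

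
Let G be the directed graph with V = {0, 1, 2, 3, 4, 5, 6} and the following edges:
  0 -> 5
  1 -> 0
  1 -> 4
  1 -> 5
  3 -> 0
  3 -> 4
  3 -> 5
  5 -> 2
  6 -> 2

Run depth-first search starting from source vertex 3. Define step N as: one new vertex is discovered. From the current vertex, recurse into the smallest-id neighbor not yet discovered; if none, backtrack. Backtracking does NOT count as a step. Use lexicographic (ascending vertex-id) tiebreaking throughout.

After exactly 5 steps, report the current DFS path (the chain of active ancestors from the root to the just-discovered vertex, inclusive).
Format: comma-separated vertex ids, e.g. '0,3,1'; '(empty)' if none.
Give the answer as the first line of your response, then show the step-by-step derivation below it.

3,4

step 1: discover 3; path=3; order=3
step 2: discover 0; path=3>0; order=3,0
step 3: discover 5; path=3>0>5; order=3,0,5
step 4: discover 2; path=3>0>5>2; order=3,0,5,2
step 5: discover 4; path=3>4; order=3,0,5,2,4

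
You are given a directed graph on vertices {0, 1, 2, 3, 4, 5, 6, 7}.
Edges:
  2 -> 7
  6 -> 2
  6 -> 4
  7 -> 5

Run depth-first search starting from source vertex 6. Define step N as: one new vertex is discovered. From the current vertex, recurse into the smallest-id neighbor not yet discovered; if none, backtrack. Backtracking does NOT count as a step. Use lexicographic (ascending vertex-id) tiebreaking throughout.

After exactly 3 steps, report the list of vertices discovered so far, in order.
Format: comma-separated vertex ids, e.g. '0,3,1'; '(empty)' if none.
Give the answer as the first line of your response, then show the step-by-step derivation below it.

6,2,7

step 1: discover 6; path=6; order=6
step 2: discover 2; path=6>2; order=6,2
step 3: discover 7; path=6>2>7; order=6,2,7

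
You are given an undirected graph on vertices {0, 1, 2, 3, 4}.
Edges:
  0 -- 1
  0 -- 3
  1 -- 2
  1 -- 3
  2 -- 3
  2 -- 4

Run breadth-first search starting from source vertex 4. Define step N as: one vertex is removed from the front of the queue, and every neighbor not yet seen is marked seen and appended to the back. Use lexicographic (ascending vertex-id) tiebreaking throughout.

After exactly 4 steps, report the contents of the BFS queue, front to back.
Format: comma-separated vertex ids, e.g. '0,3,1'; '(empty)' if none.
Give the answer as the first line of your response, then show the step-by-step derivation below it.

0

step 1: dequeue 4; queue=[2]; order=4
step 2: dequeue 2; queue=[1,3]; order=4,2
step 3: dequeue 1; queue=[3,0]; order=4,2,1
step 4: dequeue 3; queue=[0]; order=4,2,1,3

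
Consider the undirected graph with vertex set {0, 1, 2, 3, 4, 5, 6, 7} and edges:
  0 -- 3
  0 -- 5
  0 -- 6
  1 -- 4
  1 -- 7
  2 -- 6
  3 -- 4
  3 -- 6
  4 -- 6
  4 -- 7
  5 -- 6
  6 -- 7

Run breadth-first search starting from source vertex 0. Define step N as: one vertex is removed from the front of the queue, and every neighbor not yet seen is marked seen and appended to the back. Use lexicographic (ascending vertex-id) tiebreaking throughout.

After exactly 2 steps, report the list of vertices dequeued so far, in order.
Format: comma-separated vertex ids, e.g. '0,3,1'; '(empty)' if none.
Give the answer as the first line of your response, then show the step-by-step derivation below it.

0,3

step 1: dequeue 0; queue=[3,5,6]; order=0
step 2: dequeue 3; queue=[5,6,4]; order=0,3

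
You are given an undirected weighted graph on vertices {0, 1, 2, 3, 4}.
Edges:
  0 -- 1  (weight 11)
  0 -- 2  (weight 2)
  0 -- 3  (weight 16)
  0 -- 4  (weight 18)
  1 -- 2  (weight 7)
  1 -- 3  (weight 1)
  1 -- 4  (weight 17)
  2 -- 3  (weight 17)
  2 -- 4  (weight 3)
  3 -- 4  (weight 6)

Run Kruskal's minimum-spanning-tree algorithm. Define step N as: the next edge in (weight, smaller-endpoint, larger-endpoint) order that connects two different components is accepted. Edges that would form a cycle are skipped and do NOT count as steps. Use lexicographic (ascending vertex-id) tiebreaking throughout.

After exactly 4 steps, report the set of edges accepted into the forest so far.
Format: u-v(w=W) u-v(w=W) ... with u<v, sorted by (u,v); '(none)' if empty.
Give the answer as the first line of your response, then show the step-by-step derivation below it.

0-2(w=2) 1-3(w=1) 2-4(w=3) 3-4(w=6)

step 1: add edge 1-3 (w=1); MST = {1-3(w=1)}
step 2: add edge 0-2 (w=2); MST = {0-2(w=2) 1-3(w=1)}
step 3: add edge 2-4 (w=3); MST = {0-2(w=2) 1-3(w=1) 2-4(w=3)}
step 4: add edge 3-4 (w=6); MST = {0-2(w=2) 1-3(w=1) 2-4(w=3) 3-4(w=6)}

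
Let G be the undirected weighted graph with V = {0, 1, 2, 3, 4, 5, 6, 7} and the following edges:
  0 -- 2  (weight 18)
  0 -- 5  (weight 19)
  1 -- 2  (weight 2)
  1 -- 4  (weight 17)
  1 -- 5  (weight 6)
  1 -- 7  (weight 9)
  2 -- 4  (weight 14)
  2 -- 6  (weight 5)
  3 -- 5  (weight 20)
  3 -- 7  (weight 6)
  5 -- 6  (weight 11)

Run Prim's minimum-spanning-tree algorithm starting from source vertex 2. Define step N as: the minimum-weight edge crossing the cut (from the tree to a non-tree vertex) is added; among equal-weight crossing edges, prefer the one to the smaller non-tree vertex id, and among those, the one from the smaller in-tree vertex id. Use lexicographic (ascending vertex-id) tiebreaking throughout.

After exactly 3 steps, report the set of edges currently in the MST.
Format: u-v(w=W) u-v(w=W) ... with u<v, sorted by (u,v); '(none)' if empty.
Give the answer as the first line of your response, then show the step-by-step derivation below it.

1-2(w=2) 1-5(w=6) 2-6(w=5)

step 1: add edge 1-2 (w=2); MST = {1-2(w=2)}
step 2: add edge 2-6 (w=5); MST = {1-2(w=2) 2-6(w=5)}
step 3: add edge 1-5 (w=6); MST = {1-2(w=2) 1-5(w=6) 2-6(w=5)}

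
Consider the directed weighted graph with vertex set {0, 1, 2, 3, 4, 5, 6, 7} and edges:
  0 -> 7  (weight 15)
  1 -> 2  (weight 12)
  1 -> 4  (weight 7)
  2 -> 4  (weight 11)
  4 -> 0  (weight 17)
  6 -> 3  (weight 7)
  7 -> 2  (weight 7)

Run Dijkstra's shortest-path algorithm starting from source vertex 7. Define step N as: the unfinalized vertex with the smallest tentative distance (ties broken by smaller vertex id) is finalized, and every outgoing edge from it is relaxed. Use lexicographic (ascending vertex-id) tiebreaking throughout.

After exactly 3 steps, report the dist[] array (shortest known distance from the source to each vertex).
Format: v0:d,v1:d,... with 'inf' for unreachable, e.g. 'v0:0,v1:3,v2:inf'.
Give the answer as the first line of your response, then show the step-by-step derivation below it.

v0:35,v1:inf,v2:7,v3:inf,v4:18,v5:inf,v6:inf,v7:0

step 1: dist = v0:inf,v1:inf,v2:7,v3:inf,v4:inf,v5:inf,v6:inf,v7:0
step 2: dist = v0:inf,v1:inf,v2:7,v3:inf,v4:18,v5:inf,v6:inf,v7:0
step 3: dist = v0:35,v1:inf,v2:7,v3:inf,v4:18,v5:inf,v6:inf,v7:0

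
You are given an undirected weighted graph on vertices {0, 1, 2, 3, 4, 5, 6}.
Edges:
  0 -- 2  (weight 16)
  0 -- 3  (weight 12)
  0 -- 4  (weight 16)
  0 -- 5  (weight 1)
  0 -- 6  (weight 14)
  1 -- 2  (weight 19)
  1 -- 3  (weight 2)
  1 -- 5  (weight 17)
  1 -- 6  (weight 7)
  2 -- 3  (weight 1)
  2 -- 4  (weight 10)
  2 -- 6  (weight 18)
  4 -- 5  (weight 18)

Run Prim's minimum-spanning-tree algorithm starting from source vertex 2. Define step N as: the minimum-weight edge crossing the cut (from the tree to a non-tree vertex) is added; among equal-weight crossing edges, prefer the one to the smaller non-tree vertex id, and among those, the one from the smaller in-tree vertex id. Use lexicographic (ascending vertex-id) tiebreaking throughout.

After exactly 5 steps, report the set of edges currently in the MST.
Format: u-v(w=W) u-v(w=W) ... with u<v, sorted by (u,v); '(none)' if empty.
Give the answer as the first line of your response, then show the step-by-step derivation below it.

0-3(w=12) 1-3(w=2) 1-6(w=7) 2-3(w=1) 2-4(w=10)

step 1: add edge 2-3 (w=1); MST = {2-3(w=1)}
step 2: add edge 1-3 (w=2); MST = {1-3(w=2) 2-3(w=1)}
step 3: add edge 1-6 (w=7); MST = {1-3(w=2) 1-6(w=7) 2-3(w=1)}
step 4: add edge 2-4 (w=10); MST = {1-3(w=2) 1-6(w=7) 2-3(w=1) 2-4(w=10)}
step 5: add edge 0-3 (w=12); MST = {0-3(w=12) 1-3(w=2) 1-6(w=7) 2-3(w=1) 2-4(w=10)}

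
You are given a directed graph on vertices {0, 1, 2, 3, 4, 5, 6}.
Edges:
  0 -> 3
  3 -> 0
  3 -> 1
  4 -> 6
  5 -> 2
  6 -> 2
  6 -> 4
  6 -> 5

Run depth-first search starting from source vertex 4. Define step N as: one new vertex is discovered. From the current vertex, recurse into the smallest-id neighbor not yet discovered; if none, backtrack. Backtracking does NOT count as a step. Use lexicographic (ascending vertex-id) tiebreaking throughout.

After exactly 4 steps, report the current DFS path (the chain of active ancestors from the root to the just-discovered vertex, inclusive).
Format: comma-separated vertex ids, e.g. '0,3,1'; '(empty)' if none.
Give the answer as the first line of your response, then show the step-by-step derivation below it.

4,6,5

step 1: discover 4; path=4; order=4
step 2: discover 6; path=4>6; order=4,6
step 3: discover 2; path=4>6>2; order=4,6,2
step 4: discover 5; path=4>6>5; order=4,6,2,5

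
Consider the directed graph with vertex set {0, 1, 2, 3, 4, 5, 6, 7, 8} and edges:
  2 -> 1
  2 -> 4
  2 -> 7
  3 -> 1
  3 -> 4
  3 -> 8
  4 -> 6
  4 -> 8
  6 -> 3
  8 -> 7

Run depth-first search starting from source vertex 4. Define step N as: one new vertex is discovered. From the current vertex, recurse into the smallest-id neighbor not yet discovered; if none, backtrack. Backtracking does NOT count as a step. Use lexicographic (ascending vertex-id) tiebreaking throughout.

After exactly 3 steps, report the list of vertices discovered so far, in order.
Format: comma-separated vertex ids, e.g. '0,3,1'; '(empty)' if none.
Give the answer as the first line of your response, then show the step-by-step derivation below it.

4,6,3

step 1: discover 4; path=4; order=4
step 2: discover 6; path=4>6; order=4,6
step 3: discover 3; path=4>6>3; order=4,6,3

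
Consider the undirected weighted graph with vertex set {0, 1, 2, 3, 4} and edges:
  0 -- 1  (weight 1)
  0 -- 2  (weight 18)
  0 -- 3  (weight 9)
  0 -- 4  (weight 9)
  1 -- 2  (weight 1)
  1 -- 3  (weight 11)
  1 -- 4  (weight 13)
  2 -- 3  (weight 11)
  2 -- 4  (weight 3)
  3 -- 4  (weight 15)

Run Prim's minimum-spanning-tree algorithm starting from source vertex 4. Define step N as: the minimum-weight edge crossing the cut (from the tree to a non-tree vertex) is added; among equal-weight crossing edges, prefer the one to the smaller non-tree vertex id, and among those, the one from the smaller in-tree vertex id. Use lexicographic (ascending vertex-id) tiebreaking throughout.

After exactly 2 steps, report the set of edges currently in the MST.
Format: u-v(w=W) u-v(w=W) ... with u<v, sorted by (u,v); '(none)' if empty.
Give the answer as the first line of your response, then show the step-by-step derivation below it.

1-2(w=1) 2-4(w=3)

step 1: add edge 2-4 (w=3); MST = {2-4(w=3)}
step 2: add edge 1-2 (w=1); MST = {1-2(w=1) 2-4(w=3)}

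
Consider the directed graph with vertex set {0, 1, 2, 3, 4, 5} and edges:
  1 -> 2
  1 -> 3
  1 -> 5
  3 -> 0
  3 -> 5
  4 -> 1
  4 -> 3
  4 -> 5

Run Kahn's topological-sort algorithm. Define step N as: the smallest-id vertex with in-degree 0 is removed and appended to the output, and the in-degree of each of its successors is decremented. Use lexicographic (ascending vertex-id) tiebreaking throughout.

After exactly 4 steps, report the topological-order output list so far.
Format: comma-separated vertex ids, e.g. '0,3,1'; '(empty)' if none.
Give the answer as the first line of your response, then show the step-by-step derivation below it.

4,1,2,3

step 1: output 4; order=[4]; indeg=(1,0,1,1,0,2)
step 2: output 1; order=[4,1]; indeg=(1,0,0,0,0,1)
step 3: output 2; order=[4,1,2]; indeg=(1,0,0,0,0,1)
step 4: output 3; order=[4,1,2,3]; indeg=(0,0,0,0,0,0)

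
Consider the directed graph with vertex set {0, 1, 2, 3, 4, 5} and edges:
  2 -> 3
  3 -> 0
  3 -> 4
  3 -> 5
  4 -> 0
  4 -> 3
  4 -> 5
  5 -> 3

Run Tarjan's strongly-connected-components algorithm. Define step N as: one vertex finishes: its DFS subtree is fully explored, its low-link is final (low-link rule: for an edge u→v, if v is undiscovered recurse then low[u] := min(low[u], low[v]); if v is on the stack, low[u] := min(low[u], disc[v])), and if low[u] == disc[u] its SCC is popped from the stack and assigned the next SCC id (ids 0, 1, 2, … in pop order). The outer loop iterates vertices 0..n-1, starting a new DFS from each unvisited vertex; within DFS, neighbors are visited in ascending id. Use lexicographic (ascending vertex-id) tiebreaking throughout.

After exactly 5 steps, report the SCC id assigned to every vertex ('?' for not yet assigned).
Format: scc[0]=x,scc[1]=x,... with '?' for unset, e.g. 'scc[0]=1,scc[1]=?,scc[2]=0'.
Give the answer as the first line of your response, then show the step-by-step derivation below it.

scc[0]=0,scc[1]=1,scc[2]=?,scc[3]=2,scc[4]=2,scc[5]=2

step 1: low=(low[0]=0,low[1]=?,low[2]=?,low[3]=?,low[4]=?,low[5]=?); scc=(scc[0]=0,scc[1]=?,scc[2]=?,scc[3]=?,scc[4]=?,scc[5]=?)
step 2: low=(low[0]=0,low[1]=1,low[2]=?,low[3]=?,low[4]=?,low[5]=?); scc=(scc[0]=0,scc[1]=1,scc[2]=?,scc[3]=?,scc[4]=?,scc[5]=?)
step 3: low=(low[0]=0,low[1]=1,low[2]=2,low[3]=3,low[4]=3,low[5]=3); scc=(scc[0]=0,scc[1]=1,scc[2]=?,scc[3]=?,scc[4]=?,scc[5]=?)
step 4: low=(low[0]=0,low[1]=1,low[2]=2,low[3]=3,low[4]=3,low[5]=3); scc=(scc[0]=0,scc[1]=1,scc[2]=?,scc[3]=?,scc[4]=?,scc[5]=?)
step 5: low=(low[0]=0,low[1]=1,low[2]=2,low[3]=3,low[4]=3,low[5]=3); scc=(scc[0]=0,scc[1]=1,scc[2]=?,scc[3]=2,scc[4]=2,scc[5]=2)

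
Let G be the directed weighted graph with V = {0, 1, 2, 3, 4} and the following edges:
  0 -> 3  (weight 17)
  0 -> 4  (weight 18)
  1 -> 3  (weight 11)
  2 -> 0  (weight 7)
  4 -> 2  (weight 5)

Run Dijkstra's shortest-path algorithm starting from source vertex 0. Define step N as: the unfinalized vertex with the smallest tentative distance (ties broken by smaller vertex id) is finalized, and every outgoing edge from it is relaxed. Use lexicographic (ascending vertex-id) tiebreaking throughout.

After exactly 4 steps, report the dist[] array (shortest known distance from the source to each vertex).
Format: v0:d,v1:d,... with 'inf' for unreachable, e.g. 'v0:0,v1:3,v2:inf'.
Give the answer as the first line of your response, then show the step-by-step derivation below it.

v0:0,v1:inf,v2:23,v3:17,v4:18

step 1: dist = v0:0,v1:inf,v2:inf,v3:17,v4:18
step 2: dist = v0:0,v1:inf,v2:inf,v3:17,v4:18
step 3: dist = v0:0,v1:inf,v2:23,v3:17,v4:18
step 4: dist = v0:0,v1:inf,v2:23,v3:17,v4:18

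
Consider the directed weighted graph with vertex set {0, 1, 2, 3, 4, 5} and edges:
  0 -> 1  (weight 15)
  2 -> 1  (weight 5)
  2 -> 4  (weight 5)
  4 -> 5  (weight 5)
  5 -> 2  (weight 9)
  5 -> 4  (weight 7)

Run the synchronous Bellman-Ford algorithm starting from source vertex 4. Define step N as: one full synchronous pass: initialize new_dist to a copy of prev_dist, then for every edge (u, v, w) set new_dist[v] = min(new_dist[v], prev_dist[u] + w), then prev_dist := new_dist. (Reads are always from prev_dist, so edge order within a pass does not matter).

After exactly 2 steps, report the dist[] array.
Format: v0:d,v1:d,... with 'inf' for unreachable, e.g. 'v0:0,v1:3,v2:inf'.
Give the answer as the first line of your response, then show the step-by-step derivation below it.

v0:inf,v1:inf,v2:14,v3:inf,v4:0,v5:5

step 1: dist = v0:inf,v1:inf,v2:inf,v3:inf,v4:0,v5:5
step 2: dist = v0:inf,v1:inf,v2:14,v3:inf,v4:0,v5:5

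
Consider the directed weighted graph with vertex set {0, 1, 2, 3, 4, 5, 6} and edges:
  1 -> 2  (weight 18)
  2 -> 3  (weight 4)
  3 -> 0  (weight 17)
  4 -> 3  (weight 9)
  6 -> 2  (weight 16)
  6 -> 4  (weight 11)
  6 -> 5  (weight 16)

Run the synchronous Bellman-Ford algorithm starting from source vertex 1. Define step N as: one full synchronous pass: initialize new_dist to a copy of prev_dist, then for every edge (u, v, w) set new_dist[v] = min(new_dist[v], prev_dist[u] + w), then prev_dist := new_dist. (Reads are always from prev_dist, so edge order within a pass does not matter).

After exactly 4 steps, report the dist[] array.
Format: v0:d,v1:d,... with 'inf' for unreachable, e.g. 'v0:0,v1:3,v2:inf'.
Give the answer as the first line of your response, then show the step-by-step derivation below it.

v0:39,v1:0,v2:18,v3:22,v4:inf,v5:inf,v6:inf

step 1: dist = v0:inf,v1:0,v2:18,v3:inf,v4:inf,v5:inf,v6:inf
step 2: dist = v0:inf,v1:0,v2:18,v3:22,v4:inf,v5:inf,v6:inf
step 3: dist = v0:39,v1:0,v2:18,v3:22,v4:inf,v5:inf,v6:inf
step 4: dist = v0:39,v1:0,v2:18,v3:22,v4:inf,v5:inf,v6:inf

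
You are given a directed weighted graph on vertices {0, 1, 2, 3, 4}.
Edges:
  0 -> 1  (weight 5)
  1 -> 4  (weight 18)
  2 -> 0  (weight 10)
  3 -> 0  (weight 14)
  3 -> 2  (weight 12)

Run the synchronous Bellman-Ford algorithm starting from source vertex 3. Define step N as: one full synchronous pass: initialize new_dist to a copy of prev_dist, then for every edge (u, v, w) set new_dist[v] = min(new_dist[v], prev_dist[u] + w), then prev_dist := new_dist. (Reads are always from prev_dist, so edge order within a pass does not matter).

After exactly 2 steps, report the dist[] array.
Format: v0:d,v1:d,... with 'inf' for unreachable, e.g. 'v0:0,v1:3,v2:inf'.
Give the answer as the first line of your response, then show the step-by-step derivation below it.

v0:14,v1:19,v2:12,v3:0,v4:inf

step 1: dist = v0:14,v1:inf,v2:12,v3:0,v4:inf
step 2: dist = v0:14,v1:19,v2:12,v3:0,v4:inf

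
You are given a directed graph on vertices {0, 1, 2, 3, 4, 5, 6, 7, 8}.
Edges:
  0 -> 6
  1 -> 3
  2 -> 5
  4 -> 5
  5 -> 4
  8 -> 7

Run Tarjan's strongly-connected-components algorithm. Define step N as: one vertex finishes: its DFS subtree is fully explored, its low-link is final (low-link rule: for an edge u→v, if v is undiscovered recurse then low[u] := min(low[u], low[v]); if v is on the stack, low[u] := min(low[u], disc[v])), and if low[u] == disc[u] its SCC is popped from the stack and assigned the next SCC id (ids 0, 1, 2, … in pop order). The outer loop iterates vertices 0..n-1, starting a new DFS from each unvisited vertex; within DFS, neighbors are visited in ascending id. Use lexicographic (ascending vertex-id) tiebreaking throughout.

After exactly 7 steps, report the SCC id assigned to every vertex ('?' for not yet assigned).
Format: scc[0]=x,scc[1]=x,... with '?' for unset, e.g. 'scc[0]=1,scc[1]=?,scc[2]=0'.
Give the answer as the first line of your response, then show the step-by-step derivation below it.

scc[0]=1,scc[1]=3,scc[2]=5,scc[3]=2,scc[4]=4,scc[5]=4,scc[6]=0,scc[7]=?,scc[8]=?

step 1: low=(low[0]=0,low[1]=?,low[2]=?,low[3]=?,low[4]=?,low[5]=?,low[6]=1,low[7]=?,low[8]=?); scc=(scc[0]=?,scc[1]=?,scc[2]=?,scc[3]=?,scc[4]=?,scc[5]=?,scc[6]=0,scc[7]=?,scc[8]=?)
step 2: low=(low[0]=0,low[1]=?,low[2]=?,low[3]=?,low[4]=?,low[5]=?,low[6]=1,low[7]=?,low[8]=?); scc=(scc[0]=1,scc[1]=?,scc[2]=?,scc[3]=?,scc[4]=?,scc[5]=?,scc[6]=0,scc[7]=?,scc[8]=?)
step 3: low=(low[0]=0,low[1]=2,low[2]=?,low[3]=3,low[4]=?,low[5]=?,low[6]=1,low[7]=?,low[8]=?); scc=(scc[0]=1,scc[1]=?,scc[2]=?,scc[3]=2,scc[4]=?,scc[5]=?,scc[6]=0,scc[7]=?,scc[8]=?)
step 4: low=(low[0]=0,low[1]=2,low[2]=?,low[3]=3,low[4]=?,low[5]=?,low[6]=1,low[7]=?,low[8]=?); scc=(scc[0]=1,scc[1]=3,scc[2]=?,scc[3]=2,scc[4]=?,scc[5]=?,scc[6]=0,scc[7]=?,scc[8]=?)
step 5: low=(low[0]=0,low[1]=2,low[2]=4,low[3]=3,low[4]=5,low[5]=5,low[6]=1,low[7]=?,low[8]=?); scc=(scc[0]=1,scc[1]=3,scc[2]=?,scc[3]=2,scc[4]=?,scc[5]=?,scc[6]=0,scc[7]=?,scc[8]=?)
step 6: low=(low[0]=0,low[1]=2,low[2]=4,low[3]=3,low[4]=5,low[5]=5,low[6]=1,low[7]=?,low[8]=?); scc=(scc[0]=1,scc[1]=3,scc[2]=?,scc[3]=2,scc[4]=4,scc[5]=4,scc[6]=0,scc[7]=?,scc[8]=?)
step 7: low=(low[0]=0,low[1]=2,low[2]=4,low[3]=3,low[4]=5,low[5]=5,low[6]=1,low[7]=?,low[8]=?); scc=(scc[0]=1,scc[1]=3,scc[2]=5,scc[3]=2,scc[4]=4,scc[5]=4,scc[6]=0,scc[7]=?,scc[8]=?)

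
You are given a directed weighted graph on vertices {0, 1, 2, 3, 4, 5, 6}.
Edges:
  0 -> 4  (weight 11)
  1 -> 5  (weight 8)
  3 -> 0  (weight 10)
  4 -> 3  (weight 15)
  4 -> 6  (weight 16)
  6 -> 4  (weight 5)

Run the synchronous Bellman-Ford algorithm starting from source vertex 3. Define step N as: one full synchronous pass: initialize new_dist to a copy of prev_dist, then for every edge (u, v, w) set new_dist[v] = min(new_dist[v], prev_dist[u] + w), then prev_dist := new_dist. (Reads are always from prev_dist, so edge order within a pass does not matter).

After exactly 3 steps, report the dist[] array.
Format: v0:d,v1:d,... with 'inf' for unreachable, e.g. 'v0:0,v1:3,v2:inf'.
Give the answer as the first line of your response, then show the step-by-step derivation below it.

v0:10,v1:inf,v2:inf,v3:0,v4:21,v5:inf,v6:37

step 1: dist = v0:10,v1:inf,v2:inf,v3:0,v4:inf,v5:inf,v6:inf
step 2: dist = v0:10,v1:inf,v2:inf,v3:0,v4:21,v5:inf,v6:inf
step 3: dist = v0:10,v1:inf,v2:inf,v3:0,v4:21,v5:inf,v6:37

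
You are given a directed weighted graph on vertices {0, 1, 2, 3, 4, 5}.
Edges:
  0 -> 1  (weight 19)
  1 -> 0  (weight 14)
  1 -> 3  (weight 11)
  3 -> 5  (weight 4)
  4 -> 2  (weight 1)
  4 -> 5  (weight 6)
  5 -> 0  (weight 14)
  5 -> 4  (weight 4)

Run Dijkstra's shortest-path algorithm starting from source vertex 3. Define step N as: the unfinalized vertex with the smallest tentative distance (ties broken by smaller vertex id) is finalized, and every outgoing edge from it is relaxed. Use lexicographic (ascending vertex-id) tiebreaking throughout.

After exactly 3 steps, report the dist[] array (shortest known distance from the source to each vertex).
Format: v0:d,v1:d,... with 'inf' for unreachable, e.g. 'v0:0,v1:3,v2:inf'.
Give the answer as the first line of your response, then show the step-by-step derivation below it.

v0:18,v1:inf,v2:9,v3:0,v4:8,v5:4

step 1: dist = v0:inf,v1:inf,v2:inf,v3:0,v4:inf,v5:4
step 2: dist = v0:18,v1:inf,v2:inf,v3:0,v4:8,v5:4
step 3: dist = v0:18,v1:inf,v2:9,v3:0,v4:8,v5:4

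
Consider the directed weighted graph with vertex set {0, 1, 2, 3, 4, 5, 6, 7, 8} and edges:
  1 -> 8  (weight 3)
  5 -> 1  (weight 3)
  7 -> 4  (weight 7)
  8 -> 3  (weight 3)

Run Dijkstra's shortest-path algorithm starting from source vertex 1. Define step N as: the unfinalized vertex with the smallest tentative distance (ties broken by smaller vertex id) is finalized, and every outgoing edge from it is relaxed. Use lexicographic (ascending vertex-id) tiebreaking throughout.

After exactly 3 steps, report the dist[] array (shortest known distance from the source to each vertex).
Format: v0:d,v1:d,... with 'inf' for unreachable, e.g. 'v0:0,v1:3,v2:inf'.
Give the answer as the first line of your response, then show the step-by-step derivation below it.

v0:inf,v1:0,v2:inf,v3:6,v4:inf,v5:inf,v6:inf,v7:inf,v8:3

step 1: dist = v0:inf,v1:0,v2:inf,v3:inf,v4:inf,v5:inf,v6:inf,v7:inf,v8:3
step 2: dist = v0:inf,v1:0,v2:inf,v3:6,v4:inf,v5:inf,v6:inf,v7:inf,v8:3
step 3: dist = v0:inf,v1:0,v2:inf,v3:6,v4:inf,v5:inf,v6:inf,v7:inf,v8:3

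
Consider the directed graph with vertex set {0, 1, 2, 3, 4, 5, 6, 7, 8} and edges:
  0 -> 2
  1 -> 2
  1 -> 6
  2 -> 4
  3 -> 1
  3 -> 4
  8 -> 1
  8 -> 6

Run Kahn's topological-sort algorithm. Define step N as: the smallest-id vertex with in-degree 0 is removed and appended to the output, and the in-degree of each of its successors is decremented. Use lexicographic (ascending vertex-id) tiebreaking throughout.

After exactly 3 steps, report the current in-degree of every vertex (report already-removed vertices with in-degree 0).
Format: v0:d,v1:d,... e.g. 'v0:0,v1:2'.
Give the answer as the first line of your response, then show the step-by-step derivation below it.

v0:0,v1:1,v2:1,v3:0,v4:1,v5:0,v6:2,v7:0,v8:0

step 1: output 0; order=[0]; indeg=(0,2,1,0,2,0,2,0,0)
step 2: output 3; order=[0,3]; indeg=(0,1,1,0,1,0,2,0,0)
step 3: output 5; order=[0,3,5]; indeg=(0,1,1,0,1,0,2,0,0)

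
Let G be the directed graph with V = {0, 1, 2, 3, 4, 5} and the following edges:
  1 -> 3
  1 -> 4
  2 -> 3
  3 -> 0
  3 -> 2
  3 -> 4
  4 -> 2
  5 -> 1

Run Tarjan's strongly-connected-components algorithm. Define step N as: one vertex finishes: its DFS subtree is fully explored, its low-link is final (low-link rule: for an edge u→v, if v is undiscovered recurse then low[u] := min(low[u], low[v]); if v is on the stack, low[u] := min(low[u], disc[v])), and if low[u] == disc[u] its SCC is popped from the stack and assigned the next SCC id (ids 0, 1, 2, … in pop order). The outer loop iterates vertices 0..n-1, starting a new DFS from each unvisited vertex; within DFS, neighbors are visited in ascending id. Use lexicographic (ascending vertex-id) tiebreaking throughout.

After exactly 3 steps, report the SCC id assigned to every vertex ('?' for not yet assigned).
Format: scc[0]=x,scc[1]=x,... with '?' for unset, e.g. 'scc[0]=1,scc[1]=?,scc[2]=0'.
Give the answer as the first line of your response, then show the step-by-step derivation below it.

scc[0]=0,scc[1]=?,scc[2]=?,scc[3]=?,scc[4]=?,scc[5]=?

step 1: low=(low[0]=0,low[1]=?,low[2]=?,low[3]=?,low[4]=?,low[5]=?); scc=(scc[0]=0,scc[1]=?,scc[2]=?,scc[3]=?,scc[4]=?,scc[5]=?)
step 2: low=(low[0]=0,low[1]=1,low[2]=2,low[3]=2,low[4]=?,low[5]=?); scc=(scc[0]=0,scc[1]=?,scc[2]=?,scc[3]=?,scc[4]=?,scc[5]=?)
step 3: low=(low[0]=0,low[1]=1,low[2]=2,low[3]=2,low[4]=3,low[5]=?); scc=(scc[0]=0,scc[1]=?,scc[2]=?,scc[3]=?,scc[4]=?,scc[5]=?)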